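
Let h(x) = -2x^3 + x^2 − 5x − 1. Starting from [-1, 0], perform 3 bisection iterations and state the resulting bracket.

h(-0.5) = 2 > 0, so the root lies in [-0.5, 0]
h(-0.25) = 0.34375 > 0, so the root lies in [-0.25, 0]
h(-0.125) = -0.355469 < 0, so the root lies in [-0.25, -0.125]

[-0.25, -0.125]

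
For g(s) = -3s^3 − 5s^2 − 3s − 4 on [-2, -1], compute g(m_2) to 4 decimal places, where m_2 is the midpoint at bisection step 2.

2.0156

g(-1.5) = -0.625 < 0, so the root lies in [-2, -1.5]
g(-1.75) = 2.015625 > 0, so the root lies in [-1.75, -1.5]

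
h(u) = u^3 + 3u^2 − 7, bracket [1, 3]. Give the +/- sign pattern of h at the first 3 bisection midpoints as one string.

++-

u = 2 gives h = 13, positive; keep [1, 2]
u = 1.5 gives h = 3.125, positive; keep [1, 1.5]
u = 1.25 gives h = -0.359375, negative; keep [1.25, 1.5]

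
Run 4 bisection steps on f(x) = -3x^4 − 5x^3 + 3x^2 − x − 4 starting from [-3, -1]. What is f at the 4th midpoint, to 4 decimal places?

midpoint -2: f = 2 > 0 → [-3, -2]
midpoint -2.5: f = -21.8125 < 0 → [-2.5, -2]
midpoint -2.25: f = -6.496094 < 0 → [-2.25, -2]
midpoint -2.125: f = -1.5222 < 0 → [-2.125, -2]

-1.5222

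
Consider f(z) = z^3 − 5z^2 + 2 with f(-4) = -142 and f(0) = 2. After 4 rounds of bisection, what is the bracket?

[-0.75, -0.5]

z = -2 gives f = -26, negative; keep [-2, 0]
z = -1 gives f = -4, negative; keep [-1, 0]
z = -0.5 gives f = 0.625, positive; keep [-1, -0.5]
z = -0.75 gives f = -1.2344, negative; keep [-0.75, -0.5]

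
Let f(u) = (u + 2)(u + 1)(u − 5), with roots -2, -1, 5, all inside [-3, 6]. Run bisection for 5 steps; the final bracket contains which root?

5

m = 1.5, f(m) = -30.625 (−); new bracket [1.5, 6]
m = 3.75, f(m) = -34.140625 (−); new bracket [3.75, 6]
m = 4.875, f(m) = -5.048828 (−); new bracket [4.875, 6]
m = 5.4375, f(m) = 20.947 (+); new bracket [4.875, 5.4375]
m = 5.15625, f(m) = 6.8837 (+); new bracket [4.875, 5.15625]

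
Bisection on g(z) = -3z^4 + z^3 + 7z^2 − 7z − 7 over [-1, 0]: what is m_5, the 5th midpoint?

-0.65625

midpoint -0.5: g = -2.0625 < 0 → [-1, -0.5]
midpoint -0.75: g = 0.816406 > 0 → [-0.75, -0.5]
midpoint -0.625: g = -0.592529 < 0 → [-0.75, -0.625]
midpoint -0.6875: g = 0.1259 > 0 → [-0.6875, -0.625]
midpoint -0.65625: g = -0.2306 < 0 → [-0.6875, -0.65625]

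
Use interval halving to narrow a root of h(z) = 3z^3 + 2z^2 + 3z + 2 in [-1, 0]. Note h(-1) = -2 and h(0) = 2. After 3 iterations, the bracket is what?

[-0.75, -0.625]

midpoint -0.5: h = 0.625 > 0 → [-1, -0.5]
midpoint -0.75: h = -0.390625 < 0 → [-0.75, -0.5]
midpoint -0.625: h = 0.173828 > 0 → [-0.75, -0.625]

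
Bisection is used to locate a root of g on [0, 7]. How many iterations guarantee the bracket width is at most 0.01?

Width after n steps is 7/2^n. Need 2^n ≥ 7/0.01 = 700.
2^9 = 512 < 700 ≤ 2^10 = 1024, so n = 10.

10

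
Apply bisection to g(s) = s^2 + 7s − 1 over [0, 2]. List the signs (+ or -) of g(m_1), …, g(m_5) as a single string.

+++-+

midpoint 1: g = 7 > 0 → [0, 1]
midpoint 0.5: g = 2.75 > 0 → [0, 0.5]
midpoint 0.25: g = 0.8125 > 0 → [0, 0.25]
midpoint 0.125: g = -0.1094 < 0 → [0.125, 0.25]
midpoint 0.1875: g = 0.3477 > 0 → [0.125, 0.1875]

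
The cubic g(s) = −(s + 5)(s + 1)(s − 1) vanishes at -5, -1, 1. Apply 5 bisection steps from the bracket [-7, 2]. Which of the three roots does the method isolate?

s = -2.5 gives g = -13.125, negative; keep [-7, -2.5]
s = -4.75 gives g = -5.390625, negative; keep [-7, -4.75]
s = -5.875 gives g = 29.326172, positive; keep [-5.875, -4.75]
s = -5.3125 gives g = 8.5071, positive; keep [-5.3125, -4.75]
s = -5.03125 gives g = 0.7598, positive; keep [-5.03125, -4.75]

-5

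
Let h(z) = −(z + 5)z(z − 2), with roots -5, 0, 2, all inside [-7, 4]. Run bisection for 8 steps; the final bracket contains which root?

h(-1.5) = -18.375 < 0, so the root lies in [-7, -1.5]
h(-4.25) = -19.921875 < 0, so the root lies in [-7, -4.25]
h(-5.625) = 26.806641 > 0, so the root lies in [-5.625, -4.25]
h(-4.9375) = -2.1409 < 0, so the root lies in [-5.625, -4.9375]
h(-5.28125) = 10.8152 > 0, so the root lies in [-5.28125, -4.9375]
h(-5.109375) = 3.973 > 0, so the root lies in [-5.109375, -4.9375]
h(-5.0234375) = 0.8269 > 0, so the root lies in [-5.0234375, -4.9375]
h(-4.98046875) = -0.679 < 0, so the root lies in [-5.0234375, -4.98046875]

-5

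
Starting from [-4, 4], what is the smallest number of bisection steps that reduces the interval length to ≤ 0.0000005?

Width after n steps is 8/2^n. Need 2^n ≥ 8/0.0000005 = 16000000.
2^23 = 8388608 < 16000000 ≤ 2^24 = 16777216, so n = 24.

24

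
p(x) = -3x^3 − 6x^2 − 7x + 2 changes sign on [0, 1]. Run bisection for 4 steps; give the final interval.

[0.1875, 0.25]

x = 0.5 gives p = -3.375, negative; keep [0, 0.5]
x = 0.25 gives p = -0.171875, negative; keep [0, 0.25]
x = 0.125 gives p = 1.025391, positive; keep [0.125, 0.25]
x = 0.1875 gives p = 0.4568, positive; keep [0.1875, 0.25]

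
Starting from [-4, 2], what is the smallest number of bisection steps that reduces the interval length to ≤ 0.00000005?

27

Width after n steps is 6/2^n. Need 2^n ≥ 6/0.00000005 = 120000000.
2^26 = 67108864 < 120000000 ≤ 2^27 = 134217728, so n = 27.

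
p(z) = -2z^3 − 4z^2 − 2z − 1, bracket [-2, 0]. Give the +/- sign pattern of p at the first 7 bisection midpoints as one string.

z = -1 gives p = -1, negative; keep [-2, -1]
z = -1.5 gives p = -0.25, negative; keep [-2, -1.5]
z = -1.75 gives p = 0.96875, positive; keep [-1.75, -1.5]
z = -1.625 gives p = 0.2695, positive; keep [-1.625, -1.5]
z = -1.5625 gives p = -0.0112, negative; keep [-1.625, -1.5625]
z = -1.59375 gives p = 0.1237, positive; keep [-1.59375, -1.5625]
z = -1.578125 gives p = 0.0549, positive; keep [-1.578125, -1.5625]

--++-++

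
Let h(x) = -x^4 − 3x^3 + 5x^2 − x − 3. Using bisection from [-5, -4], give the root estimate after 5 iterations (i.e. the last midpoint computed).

-4.21875

m = -4.5, h(m) = -33.9375 (−); new bracket [-4.5, -4]
m = -4.25, h(m) = -4.394531 (−); new bracket [-4.25, -4]
m = -4.125, h(m) = 7.23999 (+); new bracket [-4.25, -4.125]
m = -4.1875, h(m) = 1.667 (+); new bracket [-4.25, -4.1875]
m = -4.21875, h(m) = -1.3015 (−); new bracket [-4.21875, -4.1875]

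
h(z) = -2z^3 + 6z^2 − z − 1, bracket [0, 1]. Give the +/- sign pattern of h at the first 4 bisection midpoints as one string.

-++-

h(0.5) = -0.25 < 0, so the root lies in [0.5, 1]
h(0.75) = 0.78125 > 0, so the root lies in [0.5, 0.75]
h(0.625) = 0.230469 > 0, so the root lies in [0.5, 0.625]
h(0.5625) = -0.02 < 0, so the root lies in [0.5625, 0.625]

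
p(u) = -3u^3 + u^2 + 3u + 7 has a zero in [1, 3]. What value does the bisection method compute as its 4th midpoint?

m = 2, p(m) = -7 (−); new bracket [1, 2]
m = 1.5, p(m) = 3.625 (+); new bracket [1.5, 2]
m = 1.75, p(m) = -0.765625 (−); new bracket [1.5, 1.75]
m = 1.625, p(m) = 1.6426 (+); new bracket [1.625, 1.75]

1.625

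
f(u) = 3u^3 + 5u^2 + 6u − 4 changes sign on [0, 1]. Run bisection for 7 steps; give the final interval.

f(0.5) = 0.625 > 0, so the root lies in [0, 0.5]
f(0.25) = -2.140625 < 0, so the root lies in [0.25, 0.5]
f(0.375) = -0.888672 < 0, so the root lies in [0.375, 0.5]
f(0.4375) = -0.1667 < 0, so the root lies in [0.4375, 0.5]
f(0.46875) = 0.2201 > 0, so the root lies in [0.4375, 0.46875]
f(0.453125) = 0.0245 > 0, so the root lies in [0.4375, 0.453125]
f(0.4453125) = -0.0717 < 0, so the root lies in [0.4453125, 0.453125]

[0.4453125, 0.453125]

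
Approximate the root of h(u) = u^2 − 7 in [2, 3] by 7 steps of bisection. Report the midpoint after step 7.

u = 2.5 gives h = -0.75, negative; keep [2.5, 3]
u = 2.75 gives h = 0.5625, positive; keep [2.5, 2.75]
u = 2.625 gives h = -0.109375, negative; keep [2.625, 2.75]
u = 2.6875 gives h = 0.2227, positive; keep [2.625, 2.6875]
u = 2.65625 gives h = 0.0557, positive; keep [2.625, 2.65625]
u = 2.640625 gives h = -0.0271, negative; keep [2.640625, 2.65625]
u = 2.6484375 gives h = 0.0142, positive; keep [2.640625, 2.6484375]

2.6484375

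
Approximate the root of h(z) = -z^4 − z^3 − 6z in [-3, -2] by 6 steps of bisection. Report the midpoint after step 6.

-2.234375

z = -2.5 gives h = -8.4375, negative; keep [-2.5, -2]
z = -2.25 gives h = -0.738281, negative; keep [-2.25, -2]
z = -2.125 gives h = 1.954834, positive; keep [-2.25, -2.125]
z = -2.1875 gives h = 0.6948, positive; keep [-2.25, -2.1875]
z = -2.21875 gives h = 0.0006, positive; keep [-2.25, -2.21875]
z = -2.234375 gives h = -0.3632, negative; keep [-2.234375, -2.21875]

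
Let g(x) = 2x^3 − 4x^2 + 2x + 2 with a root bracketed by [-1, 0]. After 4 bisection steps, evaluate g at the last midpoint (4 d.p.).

0.1919

midpoint -0.5: g = -0.25 < 0 → [-0.5, 0]
midpoint -0.25: g = 1.21875 > 0 → [-0.5, -0.25]
midpoint -0.375: g = 0.582031 > 0 → [-0.5, -0.375]
midpoint -0.4375: g = 0.1919 > 0 → [-0.5, -0.4375]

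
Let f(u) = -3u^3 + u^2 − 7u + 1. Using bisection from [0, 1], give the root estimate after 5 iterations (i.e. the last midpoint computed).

m = 0.5, f(m) = -2.625 (−); new bracket [0, 0.5]
m = 0.25, f(m) = -0.734375 (−); new bracket [0, 0.25]
m = 0.125, f(m) = 0.134766 (+); new bracket [0.125, 0.25]
m = 0.1875, f(m) = -0.2971 (−); new bracket [0.125, 0.1875]
m = 0.15625, f(m) = -0.0808 (−); new bracket [0.125, 0.15625]

0.15625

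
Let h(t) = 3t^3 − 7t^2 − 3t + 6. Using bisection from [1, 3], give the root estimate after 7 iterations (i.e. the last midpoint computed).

h(2) = -4 < 0, so the root lies in [2, 3]
h(2.5) = 1.625 > 0, so the root lies in [2, 2.5]
h(2.25) = -2.015625 < 0, so the root lies in [2.25, 2.5]
h(2.375) = -0.4199 < 0, so the root lies in [2.375, 2.5]
h(2.4375) = 0.5442 > 0, so the root lies in [2.375, 2.4375]
h(2.40625) = 0.0478 > 0, so the root lies in [2.375, 2.40625]
h(2.390625) = -0.1896 < 0, so the root lies in [2.390625, 2.40625]

2.390625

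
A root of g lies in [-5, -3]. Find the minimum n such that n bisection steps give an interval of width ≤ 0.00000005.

Width after n steps is 2/2^n. Need 2^n ≥ 2/0.00000005 = 40000000.
2^25 = 33554432 < 40000000 ≤ 2^26 = 67108864, so n = 26.

26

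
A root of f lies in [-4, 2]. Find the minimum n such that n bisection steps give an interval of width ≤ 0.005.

Width after n steps is 6/2^n. Need 2^n ≥ 6/0.005 = 1200.
2^10 = 1024 < 1200 ≤ 2^11 = 2048, so n = 11.

11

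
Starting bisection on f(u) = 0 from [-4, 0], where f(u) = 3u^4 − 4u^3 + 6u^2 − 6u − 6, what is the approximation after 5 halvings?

m = -2, f(m) = 110 (+); new bracket [-2, 0]
m = -1, f(m) = 13 (+); new bracket [-1, 0]
m = -0.5, f(m) = -0.8125 (−); new bracket [-1, -0.5]
m = -0.75, f(m) = 4.5117 (+); new bracket [-0.75, -0.5]
m = -0.625, f(m) = 1.5281 (+); new bracket [-0.625, -0.5]

-0.625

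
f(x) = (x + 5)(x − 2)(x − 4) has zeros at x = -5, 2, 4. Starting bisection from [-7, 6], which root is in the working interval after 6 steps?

x = -0.5 gives f = 50.625, positive; keep [-7, -0.5]
x = -3.75 gives f = 55.703125, positive; keep [-7, -3.75]
x = -5.375 gives f = -25.927734, negative; keep [-5.375, -3.75]
x = -4.5625 gives f = 24.5837, positive; keep [-5.375, -4.5625]
x = -4.96875 gives f = 1.9532, positive; keep [-5.375, -4.96875]
x = -5.171875 gives f = -11.3059, negative; keep [-5.171875, -4.96875]

-5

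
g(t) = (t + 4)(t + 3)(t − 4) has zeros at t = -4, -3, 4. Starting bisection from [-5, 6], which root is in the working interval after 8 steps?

4

t = 0.5 gives g = -55.125, negative; keep [0.5, 6]
t = 3.25 gives g = -33.984375, negative; keep [3.25, 6]
t = 4.625 gives g = 41.103516, positive; keep [3.25, 4.625]
t = 3.9375 gives g = -3.4417, negative; keep [3.9375, 4.625]
t = 4.28125 gives g = 16.9588, positive; keep [3.9375, 4.28125]
t = 4.109375 gives g = 6.3058, positive; keep [3.9375, 4.109375]
t = 4.0234375 gives g = 1.3208, positive; keep [3.9375, 4.0234375]
t = 3.98046875 gives g = -1.088, negative; keep [3.98046875, 4.0234375]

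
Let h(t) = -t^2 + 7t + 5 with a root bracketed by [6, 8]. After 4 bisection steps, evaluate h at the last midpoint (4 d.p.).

0.2344

midpoint 7: h = 5 > 0 → [7, 8]
midpoint 7.5: h = 1.25 > 0 → [7.5, 8]
midpoint 7.75: h = -0.8125 < 0 → [7.5, 7.75]
midpoint 7.625: h = 0.2344 > 0 → [7.625, 7.75]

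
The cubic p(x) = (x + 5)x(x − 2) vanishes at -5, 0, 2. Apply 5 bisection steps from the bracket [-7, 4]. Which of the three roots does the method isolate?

-5

midpoint -1.5: p = 18.375 > 0 → [-7, -1.5]
midpoint -4.25: p = 19.921875 > 0 → [-7, -4.25]
midpoint -5.625: p = -26.806641 < 0 → [-5.625, -4.25]
midpoint -4.9375: p = 2.1409 > 0 → [-5.625, -4.9375]
midpoint -5.28125: p = -10.8152 < 0 → [-5.28125, -4.9375]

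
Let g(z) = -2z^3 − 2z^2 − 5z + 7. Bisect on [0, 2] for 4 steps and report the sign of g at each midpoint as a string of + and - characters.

-++-

midpoint 1: g = -2 < 0 → [0, 1]
midpoint 0.5: g = 3.75 > 0 → [0.5, 1]
midpoint 0.75: g = 1.28125 > 0 → [0.75, 1]
midpoint 0.875: g = -0.2461 < 0 → [0.75, 0.875]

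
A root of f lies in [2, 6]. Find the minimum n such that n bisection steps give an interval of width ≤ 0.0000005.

23

Width after n steps is 4/2^n. Need 2^n ≥ 4/0.0000005 = 8000000.
2^22 = 4194304 < 8000000 ≤ 2^23 = 8388608, so n = 23.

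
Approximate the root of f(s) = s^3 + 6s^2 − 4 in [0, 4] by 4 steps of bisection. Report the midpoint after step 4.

0.75

midpoint 2: f = 28 > 0 → [0, 2]
midpoint 1: f = 3 > 0 → [0, 1]
midpoint 0.5: f = -2.375 < 0 → [0.5, 1]
midpoint 0.75: f = -0.2031 < 0 → [0.75, 1]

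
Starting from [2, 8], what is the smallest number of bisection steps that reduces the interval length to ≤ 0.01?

Width after n steps is 6/2^n. Need 2^n ≥ 6/0.01 = 600.
2^9 = 512 < 600 ≤ 2^10 = 1024, so n = 10.

10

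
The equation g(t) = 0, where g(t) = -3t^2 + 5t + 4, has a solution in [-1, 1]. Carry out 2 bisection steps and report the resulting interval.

[-1, -0.5]

t = 0 gives g = 4, positive; keep [-1, 0]
t = -0.5 gives g = 0.75, positive; keep [-1, -0.5]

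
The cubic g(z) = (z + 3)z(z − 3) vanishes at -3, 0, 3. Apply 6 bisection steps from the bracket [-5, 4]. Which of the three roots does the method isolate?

-3

m = -0.5, g(m) = 4.375 (+); new bracket [-5, -0.5]
m = -2.75, g(m) = 3.953125 (+); new bracket [-5, -2.75]
m = -3.875, g(m) = -23.310547 (−); new bracket [-3.875, -2.75]
m = -3.3125, g(m) = -6.5344 (−); new bracket [-3.3125, -2.75]
m = -3.03125, g(m) = -0.5713 (−); new bracket [-3.03125, -2.75]
m = -2.890625, g(m) = 1.8624 (+); new bracket [-3.03125, -2.890625]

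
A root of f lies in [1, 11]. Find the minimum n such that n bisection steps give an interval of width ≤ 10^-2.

Width after n steps is 10/2^n. Need 2^n ≥ 10/10^-2 = 1000.
2^9 = 512 < 1000 ≤ 2^10 = 1024, so n = 10.

10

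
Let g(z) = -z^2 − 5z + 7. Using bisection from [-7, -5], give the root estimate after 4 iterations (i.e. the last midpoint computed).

-6.125

m = -6, g(m) = 1 (+); new bracket [-7, -6]
m = -6.5, g(m) = -2.75 (−); new bracket [-6.5, -6]
m = -6.25, g(m) = -0.8125 (−); new bracket [-6.25, -6]
m = -6.125, g(m) = 0.1094 (+); new bracket [-6.25, -6.125]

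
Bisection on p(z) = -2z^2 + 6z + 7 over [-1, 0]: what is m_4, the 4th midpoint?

midpoint -0.5: p = 3.5 > 0 → [-1, -0.5]
midpoint -0.75: p = 1.375 > 0 → [-1, -0.75]
midpoint -0.875: p = 0.21875 > 0 → [-1, -0.875]
midpoint -0.9375: p = -0.3828 < 0 → [-0.9375, -0.875]

-0.9375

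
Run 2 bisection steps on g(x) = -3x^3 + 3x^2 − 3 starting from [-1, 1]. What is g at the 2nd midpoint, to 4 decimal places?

-1.8750

g(0) = -3 < 0, so the root lies in [-1, 0]
g(-0.5) = -1.875 < 0, so the root lies in [-1, -0.5]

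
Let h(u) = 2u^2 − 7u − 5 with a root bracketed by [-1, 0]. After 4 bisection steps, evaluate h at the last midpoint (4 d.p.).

-0.4297

midpoint -0.5: h = -1 < 0 → [-1, -0.5]
midpoint -0.75: h = 1.375 > 0 → [-0.75, -0.5]
midpoint -0.625: h = 0.15625 > 0 → [-0.625, -0.5]
midpoint -0.5625: h = -0.4297 < 0 → [-0.625, -0.5625]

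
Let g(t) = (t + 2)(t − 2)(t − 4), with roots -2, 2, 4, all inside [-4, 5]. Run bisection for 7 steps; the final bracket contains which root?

-2

midpoint 0.5: g = 13.125 > 0 → [-4, 0.5]
midpoint -1.75: g = 5.390625 > 0 → [-4, -1.75]
midpoint -2.875: g = -29.326172 < 0 → [-2.875, -1.75]
midpoint -2.3125: g = -8.5071 < 0 → [-2.3125, -1.75]
midpoint -2.03125: g = -0.7598 < 0 → [-2.03125, -1.75]
midpoint -1.890625: g = 2.5067 > 0 → [-2.03125, -1.890625]
midpoint -1.9609375: g = 0.9223 > 0 → [-2.03125, -1.9609375]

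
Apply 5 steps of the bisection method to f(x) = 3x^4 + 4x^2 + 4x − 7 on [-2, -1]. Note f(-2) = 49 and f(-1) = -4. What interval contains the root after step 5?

[-1.21875, -1.1875]

f(-1.5) = 11.1875 > 0, so the root lies in [-1.5, -1]
f(-1.25) = 1.574219 > 0, so the root lies in [-1.25, -1]
f(-1.125) = -1.63208 < 0, so the root lies in [-1.25, -1.125]
f(-1.1875) = -0.1438 < 0, so the root lies in [-1.25, -1.1875]
f(-1.21875) = 0.6852 > 0, so the root lies in [-1.21875, -1.1875]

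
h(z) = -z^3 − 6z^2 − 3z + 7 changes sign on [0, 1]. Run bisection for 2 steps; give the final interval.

[0.75, 1]

midpoint 0.5: h = 3.875 > 0 → [0.5, 1]
midpoint 0.75: h = 0.953125 > 0 → [0.75, 1]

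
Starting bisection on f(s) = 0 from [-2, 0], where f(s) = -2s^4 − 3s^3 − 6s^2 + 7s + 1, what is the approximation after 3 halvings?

f(-1) = -11 < 0, so the root lies in [-1, 0]
f(-0.5) = -3.75 < 0, so the root lies in [-0.5, 0]
f(-0.25) = -1.085938 < 0, so the root lies in [-0.25, 0]

-0.25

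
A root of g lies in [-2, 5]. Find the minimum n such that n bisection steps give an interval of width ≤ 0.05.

Width after n steps is 7/2^n. Need 2^n ≥ 7/0.05 = 140.
2^7 = 128 < 140 ≤ 2^8 = 256, so n = 8.

8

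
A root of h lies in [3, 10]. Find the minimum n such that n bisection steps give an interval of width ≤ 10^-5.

20

Width after n steps is 7/2^n. Need 2^n ≥ 7/10^-5 = 700000.
2^19 = 524288 < 700000 ≤ 2^20 = 1048576, so n = 20.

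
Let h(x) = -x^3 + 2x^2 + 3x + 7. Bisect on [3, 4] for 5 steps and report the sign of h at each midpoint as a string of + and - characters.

-+++-

h(3.5) = -0.875 < 0, so the root lies in [3, 3.5]
h(3.25) = 3.546875 > 0, so the root lies in [3.25, 3.5]
h(3.375) = 1.462891 > 0, so the root lies in [3.375, 3.5]
h(3.4375) = 0.3264 > 0, so the root lies in [3.4375, 3.5]
h(3.46875) = -0.2661 < 0, so the root lies in [3.4375, 3.46875]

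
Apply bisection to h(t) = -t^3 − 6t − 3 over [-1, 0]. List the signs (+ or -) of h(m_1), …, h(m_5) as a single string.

m = -0.5, h(m) = 0.125 (+); new bracket [-0.5, 0]
m = -0.25, h(m) = -1.484375 (−); new bracket [-0.5, -0.25]
m = -0.375, h(m) = -0.697266 (−); new bracket [-0.5, -0.375]
m = -0.4375, h(m) = -0.2913 (−); new bracket [-0.5, -0.4375]
m = -0.46875, h(m) = -0.0845 (−); new bracket [-0.5, -0.46875]

+----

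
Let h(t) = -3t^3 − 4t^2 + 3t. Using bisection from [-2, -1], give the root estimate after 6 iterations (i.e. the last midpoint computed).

-1.859375

h(-1.5) = -3.375 < 0, so the root lies in [-2, -1.5]
h(-1.75) = -1.421875 < 0, so the root lies in [-2, -1.75]
h(-1.875) = 0.087891 > 0, so the root lies in [-1.875, -1.75]
h(-1.8125) = -0.7151 < 0, so the root lies in [-1.875, -1.8125]
h(-1.84375) = -0.3259 < 0, so the root lies in [-1.875, -1.84375]
h(-1.859375) = -0.1221 < 0, so the root lies in [-1.875, -1.859375]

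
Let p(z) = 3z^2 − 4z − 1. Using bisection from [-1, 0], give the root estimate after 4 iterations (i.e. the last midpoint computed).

p(-0.5) = 1.75 > 0, so the root lies in [-0.5, 0]
p(-0.25) = 0.1875 > 0, so the root lies in [-0.25, 0]
p(-0.125) = -0.453125 < 0, so the root lies in [-0.25, -0.125]
p(-0.1875) = -0.1445 < 0, so the root lies in [-0.25, -0.1875]

-0.1875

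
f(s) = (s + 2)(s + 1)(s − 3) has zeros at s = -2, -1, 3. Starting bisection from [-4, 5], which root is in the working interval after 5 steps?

3

m = 0.5, f(m) = -9.375 (−); new bracket [0.5, 5]
m = 2.75, f(m) = -4.453125 (−); new bracket [2.75, 5]
m = 3.875, f(m) = 25.060547 (+); new bracket [2.75, 3.875]
m = 3.3125, f(m) = 7.1594 (+); new bracket [2.75, 3.3125]
m = 3.03125, f(m) = 0.6338 (+); new bracket [2.75, 3.03125]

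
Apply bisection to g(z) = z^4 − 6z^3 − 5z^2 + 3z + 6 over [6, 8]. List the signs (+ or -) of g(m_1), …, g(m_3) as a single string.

z = 7 gives g = 125, positive; keep [6, 7]
z = 6.5 gives g = -48.4375, negative; keep [6.5, 7]
z = 6.75 gives g = 29.097656, positive; keep [6.5, 6.75]

+-+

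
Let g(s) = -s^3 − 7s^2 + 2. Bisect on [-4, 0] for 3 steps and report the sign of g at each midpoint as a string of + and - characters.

--+

s = -2 gives g = -18, negative; keep [-2, 0]
s = -1 gives g = -4, negative; keep [-1, 0]
s = -0.5 gives g = 0.375, positive; keep [-1, -0.5]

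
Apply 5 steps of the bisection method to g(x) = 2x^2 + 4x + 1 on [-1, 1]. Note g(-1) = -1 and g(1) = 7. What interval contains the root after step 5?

[-0.3125, -0.25]

m = 0, g(m) = 1 (+); new bracket [-1, 0]
m = -0.5, g(m) = -0.5 (−); new bracket [-0.5, 0]
m = -0.25, g(m) = 0.125 (+); new bracket [-0.5, -0.25]
m = -0.375, g(m) = -0.2188 (−); new bracket [-0.375, -0.25]
m = -0.3125, g(m) = -0.0547 (−); new bracket [-0.3125, -0.25]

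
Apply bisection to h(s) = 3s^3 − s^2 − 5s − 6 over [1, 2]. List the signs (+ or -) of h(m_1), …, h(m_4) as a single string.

--+-

s = 1.5 gives h = -5.625, negative; keep [1.5, 2]
s = 1.75 gives h = -1.734375, negative; keep [1.75, 2]
s = 1.875 gives h = 0.884766, positive; keep [1.75, 1.875]
s = 1.8125 gives h = -0.4846, negative; keep [1.8125, 1.875]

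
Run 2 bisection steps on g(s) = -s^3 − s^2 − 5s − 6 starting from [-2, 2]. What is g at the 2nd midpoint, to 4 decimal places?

midpoint 0: g = -6 < 0 → [-2, 0]
midpoint -1: g = -1 < 0 → [-2, -1]

-1.0000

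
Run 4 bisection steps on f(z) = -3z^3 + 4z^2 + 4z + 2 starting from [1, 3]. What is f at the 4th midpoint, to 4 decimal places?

f(2) = 2 > 0, so the root lies in [2, 3]
f(2.5) = -9.875 < 0, so the root lies in [2, 2.5]
f(2.25) = -2.921875 < 0, so the root lies in [2, 2.25]
f(2.125) = -0.2246 < 0, so the root lies in [2, 2.125]

-0.2246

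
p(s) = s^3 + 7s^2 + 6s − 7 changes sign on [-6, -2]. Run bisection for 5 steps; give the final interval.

s = -4 gives p = 17, positive; keep [-6, -4]
s = -5 gives p = 13, positive; keep [-6, -5]
s = -5.5 gives p = 5.375, positive; keep [-6, -5.5]
s = -5.75 gives p = -0.1719, negative; keep [-5.75, -5.5]
s = -5.625 gives p = 2.7559, positive; keep [-5.75, -5.625]

[-5.75, -5.625]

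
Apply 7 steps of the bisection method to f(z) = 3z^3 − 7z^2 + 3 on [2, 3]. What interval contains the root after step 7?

[2.1015625, 2.109375]

m = 2.5, f(m) = 6.125 (+); new bracket [2, 2.5]
m = 2.25, f(m) = 1.734375 (+); new bracket [2, 2.25]
m = 2.125, f(m) = 0.177734 (+); new bracket [2, 2.125]
m = 2.0625, f(m) = -0.4563 (−); new bracket [2.0625, 2.125]
m = 2.09375, f(m) = -0.1508 (−); new bracket [2.09375, 2.125]
m = 2.109375, f(m) = 0.0105 (+); new bracket [2.09375, 2.109375]
m = 2.1015625, f(m) = -0.0709 (−); new bracket [2.1015625, 2.109375]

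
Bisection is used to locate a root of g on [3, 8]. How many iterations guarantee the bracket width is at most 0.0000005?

Width after n steps is 5/2^n. Need 2^n ≥ 5/0.0000005 = 10000000.
2^23 = 8388608 < 10000000 ≤ 2^24 = 16777216, so n = 24.

24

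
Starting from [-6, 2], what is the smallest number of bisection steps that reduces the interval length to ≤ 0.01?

10

Width after n steps is 8/2^n. Need 2^n ≥ 8/0.01 = 800.
2^9 = 512 < 800 ≤ 2^10 = 1024, so n = 10.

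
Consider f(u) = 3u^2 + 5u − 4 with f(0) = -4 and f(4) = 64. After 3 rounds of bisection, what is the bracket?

m = 2, f(m) = 18 (+); new bracket [0, 2]
m = 1, f(m) = 4 (+); new bracket [0, 1]
m = 0.5, f(m) = -0.75 (−); new bracket [0.5, 1]

[0.5, 1]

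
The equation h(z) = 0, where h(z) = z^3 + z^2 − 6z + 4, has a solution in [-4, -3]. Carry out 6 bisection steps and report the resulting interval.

z = -3.5 gives h = -5.625, negative; keep [-3.5, -3]
z = -3.25 gives h = -0.265625, negative; keep [-3.25, -3]
z = -3.125 gives h = 1.998047, positive; keep [-3.25, -3.125]
z = -3.1875 gives h = 0.8997, positive; keep [-3.25, -3.1875]
z = -3.21875 gives h = 0.3255, positive; keep [-3.25, -3.21875]
z = -3.234375 gives h = 0.032, positive; keep [-3.25, -3.234375]

[-3.25, -3.234375]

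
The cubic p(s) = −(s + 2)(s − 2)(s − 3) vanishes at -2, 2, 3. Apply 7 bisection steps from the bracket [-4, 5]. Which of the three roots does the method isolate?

p(0.5) = -9.375 < 0, so the root lies in [-4, 0.5]
p(-1.75) = -4.453125 < 0, so the root lies in [-4, -1.75]
p(-2.875) = 25.060547 > 0, so the root lies in [-2.875, -1.75]
p(-2.3125) = 7.1594 > 0, so the root lies in [-2.3125, -1.75]
p(-2.03125) = 0.6338 > 0, so the root lies in [-2.03125, -1.75]
p(-1.890625) = -2.0811 < 0, so the root lies in [-2.03125, -1.890625]
p(-1.9609375) = -0.7676 < 0, so the root lies in [-2.03125, -1.9609375]

-2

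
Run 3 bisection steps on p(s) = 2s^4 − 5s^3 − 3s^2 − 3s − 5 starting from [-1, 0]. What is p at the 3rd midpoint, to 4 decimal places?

s = -0.5 gives p = -3.5, negative; keep [-1, -0.5]
s = -0.75 gives p = -1.695312, negative; keep [-1, -0.75]
s = -0.875 gives p = -0.149902, negative; keep [-1, -0.875]

-0.1499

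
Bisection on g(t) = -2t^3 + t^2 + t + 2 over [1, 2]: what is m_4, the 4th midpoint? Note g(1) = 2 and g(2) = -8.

m = 1.5, g(m) = -1 (−); new bracket [1, 1.5]
m = 1.25, g(m) = 0.90625 (+); new bracket [1.25, 1.5]
m = 1.375, g(m) = 0.066406 (+); new bracket [1.375, 1.5]
m = 1.4375, g(m) = -0.437 (−); new bracket [1.375, 1.4375]

1.4375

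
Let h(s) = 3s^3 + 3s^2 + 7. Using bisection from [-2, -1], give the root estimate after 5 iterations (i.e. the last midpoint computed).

-1.78125

midpoint -1.5: h = 3.625 > 0 → [-2, -1.5]
midpoint -1.75: h = 0.109375 > 0 → [-2, -1.75]
midpoint -1.875: h = -2.228516 < 0 → [-1.875, -1.75]
midpoint -1.8125: h = -1.0076 < 0 → [-1.8125, -1.75]
midpoint -1.78125: h = -0.4364 < 0 → [-1.78125, -1.75]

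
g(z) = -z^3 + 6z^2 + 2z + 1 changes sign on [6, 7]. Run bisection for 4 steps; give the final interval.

[6.3125, 6.375]

m = 6.5, g(m) = -7.125 (−); new bracket [6, 6.5]
m = 6.25, g(m) = 3.734375 (+); new bracket [6.25, 6.5]
m = 6.375, g(m) = -1.490234 (−); new bracket [6.25, 6.375]
m = 6.3125, g(m) = 1.1726 (+); new bracket [6.3125, 6.375]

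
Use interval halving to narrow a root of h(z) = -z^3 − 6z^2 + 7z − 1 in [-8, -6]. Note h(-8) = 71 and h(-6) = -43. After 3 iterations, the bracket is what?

h(-7) = -1 < 0, so the root lies in [-8, -7]
h(-7.5) = 30.875 > 0, so the root lies in [-7.5, -7]
h(-7.25) = 13.953125 > 0, so the root lies in [-7.25, -7]

[-7.25, -7]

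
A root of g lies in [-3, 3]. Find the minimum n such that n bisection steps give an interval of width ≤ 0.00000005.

Width after n steps is 6/2^n. Need 2^n ≥ 6/0.00000005 = 120000000.
2^26 = 67108864 < 120000000 ≤ 2^27 = 134217728, so n = 27.

27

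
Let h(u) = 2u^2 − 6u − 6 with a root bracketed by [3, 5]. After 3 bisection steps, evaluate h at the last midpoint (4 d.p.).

h(4) = 2 > 0, so the root lies in [3, 4]
h(3.5) = -2.5 < 0, so the root lies in [3.5, 4]
h(3.75) = -0.375 < 0, so the root lies in [3.75, 4]

-0.3750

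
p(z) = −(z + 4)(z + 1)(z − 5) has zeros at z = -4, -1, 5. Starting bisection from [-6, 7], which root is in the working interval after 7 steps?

z = 0.5 gives p = 30.375, positive; keep [0.5, 7]
z = 3.75 gives p = 46.015625, positive; keep [3.75, 7]
z = 5.375 gives p = -22.412109, negative; keep [3.75, 5.375]
z = 4.5625 gives p = 20.8376, positive; keep [4.5625, 5.375]
z = 4.96875 gives p = 1.6729, positive; keep [4.96875, 5.375]
z = 5.171875 gives p = -9.7294, negative; keep [4.96875, 5.171875]
z = 5.0703125 gives p = -3.8714, negative; keep [4.96875, 5.0703125]

5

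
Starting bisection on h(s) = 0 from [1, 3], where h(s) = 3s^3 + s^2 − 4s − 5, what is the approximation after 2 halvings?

midpoint 2: h = 15 > 0 → [1, 2]
midpoint 1.5: h = 1.375 > 0 → [1, 1.5]

1.5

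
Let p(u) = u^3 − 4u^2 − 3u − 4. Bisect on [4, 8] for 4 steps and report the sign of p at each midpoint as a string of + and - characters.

p(6) = 50 > 0, so the root lies in [4, 6]
p(5) = 6 > 0, so the root lies in [4, 5]
p(4.5) = -7.375 < 0, so the root lies in [4.5, 5]
p(4.75) = -1.3281 < 0, so the root lies in [4.75, 5]

++--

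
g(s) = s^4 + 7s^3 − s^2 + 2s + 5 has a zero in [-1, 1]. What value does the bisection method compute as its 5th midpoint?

-0.8125

midpoint 0: g = 5 > 0 → [-1, 0]
midpoint -0.5: g = 2.9375 > 0 → [-1, -0.5]
midpoint -0.75: g = 0.300781 > 0 → [-1, -0.75]
midpoint -0.875: g = -1.6189 < 0 → [-0.875, -0.75]
midpoint -0.8125: g = -0.604 < 0 → [-0.8125, -0.75]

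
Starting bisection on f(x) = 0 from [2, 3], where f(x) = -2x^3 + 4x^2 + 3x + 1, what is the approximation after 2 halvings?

x = 2.5 gives f = 2.25, positive; keep [2.5, 3]
x = 2.75 gives f = -2.09375, negative; keep [2.5, 2.75]

2.75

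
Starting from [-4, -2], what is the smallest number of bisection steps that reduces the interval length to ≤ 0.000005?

Width after n steps is 2/2^n. Need 2^n ≥ 2/0.000005 = 400000.
2^18 = 262144 < 400000 ≤ 2^19 = 524288, so n = 19.

19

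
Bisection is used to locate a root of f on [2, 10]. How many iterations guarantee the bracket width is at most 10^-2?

Width after n steps is 8/2^n. Need 2^n ≥ 8/10^-2 = 800.
2^9 = 512 < 800 ≤ 2^10 = 1024, so n = 10.

10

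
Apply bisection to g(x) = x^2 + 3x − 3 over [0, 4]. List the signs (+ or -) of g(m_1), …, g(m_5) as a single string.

m = 2, g(m) = 7 (+); new bracket [0, 2]
m = 1, g(m) = 1 (+); new bracket [0, 1]
m = 0.5, g(m) = -1.25 (−); new bracket [0.5, 1]
m = 0.75, g(m) = -0.1875 (−); new bracket [0.75, 1]
m = 0.875, g(m) = 0.3906 (+); new bracket [0.75, 0.875]

++--+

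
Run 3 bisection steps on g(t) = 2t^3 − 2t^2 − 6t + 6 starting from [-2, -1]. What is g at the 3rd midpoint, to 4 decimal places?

t = -1.5 gives g = 3.75, positive; keep [-2, -1.5]
t = -1.75 gives g = -0.34375, negative; keep [-1.75, -1.5]
t = -1.625 gives g = 1.886719, positive; keep [-1.75, -1.625]

1.8867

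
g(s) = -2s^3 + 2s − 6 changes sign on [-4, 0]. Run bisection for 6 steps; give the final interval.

g(-2) = 6 > 0, so the root lies in [-2, 0]
g(-1) = -6 < 0, so the root lies in [-2, -1]
g(-1.5) = -2.25 < 0, so the root lies in [-2, -1.5]
g(-1.75) = 1.2188 > 0, so the root lies in [-1.75, -1.5]
g(-1.625) = -0.668 < 0, so the root lies in [-1.75, -1.625]
g(-1.6875) = 0.2358 > 0, so the root lies in [-1.6875, -1.625]

[-1.6875, -1.625]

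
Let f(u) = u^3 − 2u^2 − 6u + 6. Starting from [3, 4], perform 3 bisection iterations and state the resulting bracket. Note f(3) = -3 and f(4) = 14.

midpoint 3.5: f = 3.375 > 0 → [3, 3.5]
midpoint 3.25: f = -0.296875 < 0 → [3.25, 3.5]
midpoint 3.375: f = 1.412109 > 0 → [3.25, 3.375]

[3.25, 3.375]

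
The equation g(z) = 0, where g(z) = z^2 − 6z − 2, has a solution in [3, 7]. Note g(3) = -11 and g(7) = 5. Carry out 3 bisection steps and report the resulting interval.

[6, 6.5]

z = 5 gives g = -7, negative; keep [5, 7]
z = 6 gives g = -2, negative; keep [6, 7]
z = 6.5 gives g = 1.25, positive; keep [6, 6.5]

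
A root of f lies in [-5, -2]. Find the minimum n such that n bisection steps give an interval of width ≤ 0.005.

Width after n steps is 3/2^n. Need 2^n ≥ 3/0.005 = 600.
2^9 = 512 < 600 ≤ 2^10 = 1024, so n = 10.

10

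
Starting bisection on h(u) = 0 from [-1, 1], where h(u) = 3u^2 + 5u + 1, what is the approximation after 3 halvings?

-0.25

midpoint 0: h = 1 > 0 → [-1, 0]
midpoint -0.5: h = -0.75 < 0 → [-0.5, 0]
midpoint -0.25: h = -0.0625 < 0 → [-0.25, 0]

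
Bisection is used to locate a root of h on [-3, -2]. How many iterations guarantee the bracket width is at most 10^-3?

10

Width after n steps is 1/2^n. Need 2^n ≥ 1/10^-3 = 1000.
2^9 = 512 < 1000 ≤ 2^10 = 1024, so n = 10.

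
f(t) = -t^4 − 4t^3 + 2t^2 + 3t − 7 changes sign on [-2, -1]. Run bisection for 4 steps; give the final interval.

t = -1.5 gives f = 1.4375, positive; keep [-1.5, -1]
t = -1.25 gives f = -2.253906, negative; keep [-1.5, -1.25]
t = -1.375 gives f = -0.519775, negative; keep [-1.5, -1.375]
t = -1.4375 gives f = 0.4321, positive; keep [-1.4375, -1.375]

[-1.4375, -1.375]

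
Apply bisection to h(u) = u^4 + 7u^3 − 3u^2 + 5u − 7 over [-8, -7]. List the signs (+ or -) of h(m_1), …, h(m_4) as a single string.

-+++

m = -7.5, h(m) = -2.3125 (−); new bracket [-8, -7.5]
m = -7.75, h(m) = 123.175781 (+); new bracket [-7.75, -7.5]
m = -7.625, h(m) = 57.529541 (+); new bracket [-7.625, -7.5]
m = -7.5625, h(m) = 26.9002 (+); new bracket [-7.5625, -7.5]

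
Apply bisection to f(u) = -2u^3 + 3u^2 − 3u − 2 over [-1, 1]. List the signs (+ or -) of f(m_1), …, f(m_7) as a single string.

f(0) = -2 < 0, so the root lies in [-1, 0]
f(-0.5) = 0.5 > 0, so the root lies in [-0.5, 0]
f(-0.25) = -1.03125 < 0, so the root lies in [-0.5, -0.25]
f(-0.375) = -0.3477 < 0, so the root lies in [-0.5, -0.375]
f(-0.4375) = 0.0542 > 0, so the root lies in [-0.4375, -0.375]
f(-0.40625) = -0.152 < 0, so the root lies in [-0.4375, -0.40625]
f(-0.421875) = -0.0503 < 0, so the root lies in [-0.4375, -0.421875]

-+--+--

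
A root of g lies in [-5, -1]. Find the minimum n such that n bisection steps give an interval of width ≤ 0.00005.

17

Width after n steps is 4/2^n. Need 2^n ≥ 4/0.00005 = 80000.
2^16 = 65536 < 80000 ≤ 2^17 = 131072, so n = 17.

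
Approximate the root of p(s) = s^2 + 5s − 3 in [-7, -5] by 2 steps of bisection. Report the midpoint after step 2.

m = -6, p(m) = 3 (+); new bracket [-6, -5]
m = -5.5, p(m) = -0.25 (−); new bracket [-6, -5.5]

-5.5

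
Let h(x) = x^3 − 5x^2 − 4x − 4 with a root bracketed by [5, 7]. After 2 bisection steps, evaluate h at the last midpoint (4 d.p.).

-10.8750

m = 6, h(m) = 8 (+); new bracket [5, 6]
m = 5.5, h(m) = -10.875 (−); new bracket [5.5, 6]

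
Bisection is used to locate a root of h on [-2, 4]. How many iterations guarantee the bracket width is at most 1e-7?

Width after n steps is 6/2^n. Need 2^n ≥ 6/1e-7 = 60000000.
2^25 = 33554432 < 60000000 ≤ 2^26 = 67108864, so n = 26.

26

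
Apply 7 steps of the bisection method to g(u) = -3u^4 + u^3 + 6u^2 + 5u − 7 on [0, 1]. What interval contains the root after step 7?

m = 0.5, g(m) = -3.0625 (−); new bracket [0.5, 1]
m = 0.75, g(m) = -0.402344 (−); new bracket [0.75, 1]
m = 0.875, g(m) = 0.880127 (+); new bracket [0.75, 0.875]
m = 0.8125, g(m) = 0.2524 (+); new bracket [0.75, 0.8125]
m = 0.78125, g(m) = -0.0724 (−); new bracket [0.78125, 0.8125]
m = 0.796875, g(m) = 0.0907 (+); new bracket [0.78125, 0.796875]
m = 0.7890625, g(m) = 0.0094 (+); new bracket [0.78125, 0.7890625]

[0.78125, 0.7890625]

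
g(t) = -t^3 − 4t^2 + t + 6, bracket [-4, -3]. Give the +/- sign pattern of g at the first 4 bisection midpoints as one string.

--+-

m = -3.5, g(m) = -3.625 (−); new bracket [-4, -3.5]
m = -3.75, g(m) = -1.265625 (−); new bracket [-4, -3.75]
m = -3.875, g(m) = 0.248047 (+); new bracket [-3.875, -3.75]
m = -3.8125, g(m) = -0.5378 (−); new bracket [-3.875, -3.8125]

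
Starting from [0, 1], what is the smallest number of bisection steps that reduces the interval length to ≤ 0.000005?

Width after n steps is 1/2^n. Need 2^n ≥ 1/0.000005 = 200000.
2^17 = 131072 < 200000 ≤ 2^18 = 262144, so n = 18.

18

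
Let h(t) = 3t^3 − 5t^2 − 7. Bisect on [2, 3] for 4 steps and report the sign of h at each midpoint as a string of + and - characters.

++-+

midpoint 2.5: h = 8.625 > 0 → [2, 2.5]
midpoint 2.25: h = 1.859375 > 0 → [2, 2.25]
midpoint 2.125: h = -0.791016 < 0 → [2.125, 2.25]
midpoint 2.1875: h = 0.4768 > 0 → [2.125, 2.1875]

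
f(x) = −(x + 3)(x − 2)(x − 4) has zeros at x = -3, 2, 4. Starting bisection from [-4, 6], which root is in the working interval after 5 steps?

midpoint 1: f = -12 < 0 → [-4, 1]
midpoint -1.5: f = -28.875 < 0 → [-4, -1.5]
midpoint -2.75: f = -8.015625 < 0 → [-4, -2.75]
midpoint -3.375: f = 14.8652 > 0 → [-3.375, -2.75]
midpoint -3.0625: f = 2.2346 > 0 → [-3.0625, -2.75]

-3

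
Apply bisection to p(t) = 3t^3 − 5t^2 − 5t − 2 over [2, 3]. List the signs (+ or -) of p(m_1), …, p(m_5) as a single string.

+---+

midpoint 2.5: p = 1.125 > 0 → [2, 2.5]
midpoint 2.25: p = -4.390625 < 0 → [2.25, 2.5]
midpoint 2.375: p = -1.888672 < 0 → [2.375, 2.5]
midpoint 2.4375: p = -0.448 < 0 → [2.4375, 2.5]
midpoint 2.46875: p = 0.3217 > 0 → [2.4375, 2.46875]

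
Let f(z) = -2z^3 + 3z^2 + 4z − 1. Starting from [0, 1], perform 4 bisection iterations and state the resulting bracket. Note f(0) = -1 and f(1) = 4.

[0.1875, 0.25]

m = 0.5, f(m) = 1.5 (+); new bracket [0, 0.5]
m = 0.25, f(m) = 0.15625 (+); new bracket [0, 0.25]
m = 0.125, f(m) = -0.457031 (−); new bracket [0.125, 0.25]
m = 0.1875, f(m) = -0.1577 (−); new bracket [0.1875, 0.25]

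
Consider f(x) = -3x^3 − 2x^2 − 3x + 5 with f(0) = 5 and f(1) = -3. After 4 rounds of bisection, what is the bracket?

m = 0.5, f(m) = 2.625 (+); new bracket [0.5, 1]
m = 0.75, f(m) = 0.359375 (+); new bracket [0.75, 1]
m = 0.875, f(m) = -1.166016 (−); new bracket [0.75, 0.875]
m = 0.8125, f(m) = -0.3669 (−); new bracket [0.75, 0.8125]

[0.75, 0.8125]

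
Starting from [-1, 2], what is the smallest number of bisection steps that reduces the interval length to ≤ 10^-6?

22

Width after n steps is 3/2^n. Need 2^n ≥ 3/10^-6 = 3000000.
2^21 = 2097152 < 3000000 ≤ 2^22 = 4194304, so n = 22.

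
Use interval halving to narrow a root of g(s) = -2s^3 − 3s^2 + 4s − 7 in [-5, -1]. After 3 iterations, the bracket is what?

[-3, -2.5]

midpoint -3: g = 8 > 0 → [-3, -1]
midpoint -2: g = -11 < 0 → [-3, -2]
midpoint -2.5: g = -4.5 < 0 → [-3, -2.5]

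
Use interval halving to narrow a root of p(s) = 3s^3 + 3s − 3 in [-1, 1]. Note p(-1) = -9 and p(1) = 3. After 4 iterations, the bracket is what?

s = 0 gives p = -3, negative; keep [0, 1]
s = 0.5 gives p = -1.125, negative; keep [0.5, 1]
s = 0.75 gives p = 0.515625, positive; keep [0.5, 0.75]
s = 0.625 gives p = -0.3926, negative; keep [0.625, 0.75]

[0.625, 0.75]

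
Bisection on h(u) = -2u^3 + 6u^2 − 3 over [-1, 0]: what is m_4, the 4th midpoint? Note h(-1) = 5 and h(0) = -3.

-0.6875

midpoint -0.5: h = -1.25 < 0 → [-1, -0.5]
midpoint -0.75: h = 1.21875 > 0 → [-0.75, -0.5]
midpoint -0.625: h = -0.167969 < 0 → [-0.75, -0.625]
midpoint -0.6875: h = 0.4858 > 0 → [-0.6875, -0.625]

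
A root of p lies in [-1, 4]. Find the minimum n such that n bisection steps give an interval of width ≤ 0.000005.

Width after n steps is 5/2^n. Need 2^n ≥ 5/0.000005 = 1000000.
2^19 = 524288 < 1000000 ≤ 2^20 = 1048576, so n = 20.

20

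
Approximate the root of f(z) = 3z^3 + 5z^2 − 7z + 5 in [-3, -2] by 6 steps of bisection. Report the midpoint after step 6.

-2.734375

z = -2.5 gives f = 6.875, positive; keep [-3, -2.5]
z = -2.75 gives f = -0.328125, negative; keep [-2.75, -2.5]
z = -2.625 gives f = 3.564453, positive; keep [-2.75, -2.625]
z = -2.6875 gives f = 1.6931, positive; keep [-2.75, -2.6875]
z = -2.71875 gives f = 0.7015, positive; keep [-2.75, -2.71875]
z = -2.734375 gives f = 0.1915, positive; keep [-2.75, -2.734375]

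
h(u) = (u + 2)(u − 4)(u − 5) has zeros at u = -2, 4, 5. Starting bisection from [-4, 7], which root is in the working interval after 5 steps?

-2

midpoint 1.5: h = 30.625 > 0 → [-4, 1.5]
midpoint -1.25: h = 24.609375 > 0 → [-4, -1.25]
midpoint -2.625: h = -31.572266 < 0 → [-2.625, -1.25]
midpoint -1.9375: h = 2.5745 > 0 → [-2.625, -1.9375]
midpoint -2.28125: h = -12.8631 < 0 → [-2.28125, -1.9375]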